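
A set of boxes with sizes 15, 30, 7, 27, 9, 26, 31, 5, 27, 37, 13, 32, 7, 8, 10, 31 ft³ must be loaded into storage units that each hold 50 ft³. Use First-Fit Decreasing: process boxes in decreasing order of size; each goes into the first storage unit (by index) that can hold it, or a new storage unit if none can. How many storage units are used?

8

Sorted descending: 37, 32, 31, 31, 30, 27, 27, 26, 15, 13, 10, 9, 8, 7, 7, 5.
storage unit 1: place 37 ft³, 13 ft³ left
storage unit 2: place 32 ft³, 18 ft³ left
storage unit 3: place 31 ft³, 19 ft³ left
storage unit 4: place 31 ft³, 19 ft³ left
storage unit 5: place 30 ft³, 20 ft³ left
storage unit 6: place 27 ft³, 23 ft³ left
storage unit 7: place 27 ft³, 23 ft³ left
storage unit 8: place 26 ft³, 24 ft³ left
storage unit 2: place 15 ft³, 3 ft³ left
storage unit 1: place 13 ft³, 0 ft³ left
storage unit 3: place 10 ft³, 9 ft³ left
storage unit 3: place 9 ft³, 0 ft³ left
storage unit 4: place 8 ft³, 11 ft³ left
storage unit 4: place 7 ft³, 4 ft³ left
storage unit 5: place 7 ft³, 13 ft³ left
storage unit 5: place 5 ft³, 8 ft³ left
Final storage units: [37,13] [32,15] [31,10,9] [31,8,7] [30,7,5] [27] [27] [26].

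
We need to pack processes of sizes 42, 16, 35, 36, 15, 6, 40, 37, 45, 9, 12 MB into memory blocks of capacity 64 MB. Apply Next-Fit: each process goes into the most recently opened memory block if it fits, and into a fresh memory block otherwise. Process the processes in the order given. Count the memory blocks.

memory block 1: place 42 MB, 22 MB left
memory block 1: place 16 MB, 6 MB left
memory block 2: place 35 MB, 29 MB left
memory block 3: place 36 MB, 28 MB left
memory block 3: place 15 MB, 13 MB left
memory block 3: place 6 MB, 7 MB left
memory block 4: place 40 MB, 24 MB left
memory block 5: place 37 MB, 27 MB left
memory block 6: place 45 MB, 19 MB left
memory block 6: place 9 MB, 10 MB left
memory block 7: place 12 MB, 52 MB left
Final memory blocks: [42,16] [35] [36,15,6] [40] [37] [45,9] [12].

7 memory blocks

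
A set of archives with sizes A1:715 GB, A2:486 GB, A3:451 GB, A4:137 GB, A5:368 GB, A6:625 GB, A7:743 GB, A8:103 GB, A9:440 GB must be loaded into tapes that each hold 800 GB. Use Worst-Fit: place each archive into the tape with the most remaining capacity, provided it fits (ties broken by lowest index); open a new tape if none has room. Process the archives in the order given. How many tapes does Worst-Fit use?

tape 1: place A1 (715 GB), 85 GB left
tape 2: place A2 (486 GB), 314 GB left
tape 3: place A3 (451 GB), 349 GB left
tape 3: place A4 (137 GB), 212 GB left
tape 4: place A5 (368 GB), 432 GB left
tape 5: place A6 (625 GB), 175 GB left
tape 6: place A7 (743 GB), 57 GB left
tape 4: place A8 (103 GB), 329 GB left
tape 7: place A9 (440 GB), 360 GB left

7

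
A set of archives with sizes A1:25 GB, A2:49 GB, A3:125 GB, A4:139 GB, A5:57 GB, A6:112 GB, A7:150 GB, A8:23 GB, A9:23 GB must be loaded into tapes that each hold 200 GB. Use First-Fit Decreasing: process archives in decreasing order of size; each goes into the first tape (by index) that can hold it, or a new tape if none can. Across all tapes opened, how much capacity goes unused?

Sorted descending: 150, 139, 125, 112, 57, 49, 25, 23, 23.
Put 150 GB in tape 1; 50 GB remain.
Put 139 GB in tape 2; 61 GB remain.
Put 125 GB in tape 3; 75 GB remain.
Put 112 GB in tape 4; 88 GB remain.
Put 57 GB in tape 2; 4 GB remain.
Put 49 GB in tape 1; 1 GB remain.
Put 25 GB in tape 3; 50 GB remain.
Put 23 GB in tape 3; 27 GB remain.
Put 23 GB in tape 3; 4 GB remain.
4 tapes × 200 GB = 800 GB; used 703 GB; unused 97 GB.

97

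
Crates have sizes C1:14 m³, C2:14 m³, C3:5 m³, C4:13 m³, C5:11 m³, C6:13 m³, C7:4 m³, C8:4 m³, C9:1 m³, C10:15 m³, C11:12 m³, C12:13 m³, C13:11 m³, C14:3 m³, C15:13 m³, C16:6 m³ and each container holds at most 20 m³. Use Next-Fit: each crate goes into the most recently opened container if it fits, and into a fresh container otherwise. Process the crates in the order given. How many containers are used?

10 containers

C1 (14 m³) → container 1 (remaining 6 m³)
C2 (14 m³) → container 2 (remaining 6 m³)
C3 (5 m³) → container 2 (remaining 1 m³)
C4 (13 m³) → container 3 (remaining 7 m³)
C5 (11 m³) → container 4 (remaining 9 m³)
C6 (13 m³) → container 5 (remaining 7 m³)
C7 (4 m³) → container 5 (remaining 3 m³)
C8 (4 m³) → container 6 (remaining 16 m³)
C9 (1 m³) → container 6 (remaining 15 m³)
C10 (15 m³) → container 6 (remaining 0 m³)
C11 (12 m³) → container 7 (remaining 8 m³)
C12 (13 m³) → container 8 (remaining 7 m³)
C13 (11 m³) → container 9 (remaining 9 m³)
C14 (3 m³) → container 9 (remaining 6 m³)
C15 (13 m³) → container 10 (remaining 7 m³)
C16 (6 m³) → container 10 (remaining 1 m³)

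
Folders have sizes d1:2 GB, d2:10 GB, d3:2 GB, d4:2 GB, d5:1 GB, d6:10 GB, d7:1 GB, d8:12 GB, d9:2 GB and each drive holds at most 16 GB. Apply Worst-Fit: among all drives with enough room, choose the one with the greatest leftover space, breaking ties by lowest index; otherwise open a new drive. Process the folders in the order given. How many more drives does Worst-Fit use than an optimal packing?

Worst-Fit: [2,10,2,2] [1,10,1,2] [12] → 3 drives.
Total size 42 GB; any packing needs at least ⌈42/16⌉ = 3 drives.
So 3 is already optimal.

0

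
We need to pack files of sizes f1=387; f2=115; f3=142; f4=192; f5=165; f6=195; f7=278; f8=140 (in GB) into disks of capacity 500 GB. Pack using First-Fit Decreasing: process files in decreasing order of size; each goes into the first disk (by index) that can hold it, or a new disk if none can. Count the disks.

4 disks

Sorted descending: 387, 278, 195, 192, 165, 142, 140, 115.
disk 1: place 387 GB, 113 GB left
disk 2: place 278 GB, 222 GB left
disk 2: place 195 GB, 27 GB left
disk 3: place 192 GB, 308 GB left
disk 3: place 165 GB, 143 GB left
disk 3: place 142 GB, 1 GB left
disk 4: place 140 GB, 360 GB left
disk 4: place 115 GB, 245 GB left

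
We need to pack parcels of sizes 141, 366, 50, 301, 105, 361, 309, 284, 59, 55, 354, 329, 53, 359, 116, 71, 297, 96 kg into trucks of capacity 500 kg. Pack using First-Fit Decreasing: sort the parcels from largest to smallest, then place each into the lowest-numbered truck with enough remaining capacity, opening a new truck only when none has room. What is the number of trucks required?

Sorted descending: 366, 361, 359, 354, 329, 309, 301, 297, 284, 141, 116, 105, 96, 71, 59, 55, 53, 50.
Put 366 kg in truck 1; 134 kg remain.
Put 361 kg in truck 2; 139 kg remain.
Put 359 kg in truck 3; 141 kg remain.
Put 354 kg in truck 4; 146 kg remain.
Put 329 kg in truck 5; 171 kg remain.
Put 309 kg in truck 6; 191 kg remain.
Put 301 kg in truck 7; 199 kg remain.
Put 297 kg in truck 8; 203 kg remain.
Put 284 kg in truck 9; 216 kg remain.
Put 141 kg in truck 3; 0 kg remain.
Put 116 kg in truck 1; 18 kg remain.
Put 105 kg in truck 2; 34 kg remain.
Put 96 kg in truck 4; 50 kg remain.
Put 71 kg in truck 5; 100 kg remain.
Put 59 kg in truck 5; 41 kg remain.
Put 55 kg in truck 6; 136 kg remain.
Put 53 kg in truck 6; 83 kg remain.
Put 50 kg in truck 4; 0 kg remain.
Final trucks: [366,116] [361,105] [359,141] [354,96,50] [329,71,59] [309,55,53] [301] [297] [284].

9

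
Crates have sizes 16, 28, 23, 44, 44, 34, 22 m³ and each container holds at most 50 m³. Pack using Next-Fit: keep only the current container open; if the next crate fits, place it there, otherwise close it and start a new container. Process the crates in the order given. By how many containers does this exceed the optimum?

Next-Fit: [16,28] [23] [44] [44] [34] [22] → 6 containers.
Total size 211 m³; any packing needs at least ⌈211/50⌉ = 5 containers.
An optimal packing achieves that bound: [44] [44] [34,16] [28,22] [23] → 5 containers.
Excess: 6 − 5 = 1.

1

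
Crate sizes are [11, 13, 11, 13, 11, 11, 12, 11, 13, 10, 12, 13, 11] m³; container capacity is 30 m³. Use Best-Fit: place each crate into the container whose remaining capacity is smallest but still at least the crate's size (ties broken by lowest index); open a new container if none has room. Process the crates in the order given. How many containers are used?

11 m³ → container 1 (remaining 19 m³)
13 m³ → container 1 (remaining 6 m³)
11 m³ → container 2 (remaining 19 m³)
13 m³ → container 2 (remaining 6 m³)
11 m³ → container 3 (remaining 19 m³)
11 m³ → container 3 (remaining 8 m³)
12 m³ → container 4 (remaining 18 m³)
11 m³ → container 4 (remaining 7 m³)
13 m³ → container 5 (remaining 17 m³)
10 m³ → container 5 (remaining 7 m³)
12 m³ → container 6 (remaining 18 m³)
13 m³ → container 6 (remaining 5 m³)
11 m³ → container 7 (remaining 19 m³)
Final containers: [11,13] [11,13] [11,11] [12,11] [13,10] [12,13] [11].

7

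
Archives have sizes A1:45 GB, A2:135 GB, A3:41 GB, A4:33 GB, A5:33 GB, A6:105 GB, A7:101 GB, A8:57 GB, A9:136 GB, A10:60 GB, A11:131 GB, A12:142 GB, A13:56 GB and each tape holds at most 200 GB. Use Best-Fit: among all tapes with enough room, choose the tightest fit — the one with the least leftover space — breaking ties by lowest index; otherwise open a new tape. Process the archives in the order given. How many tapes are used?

7

tape 1: place A1 (45 GB), 155 GB left
tape 1: place A2 (135 GB), 20 GB left
tape 2: place A3 (41 GB), 159 GB left
tape 2: place A4 (33 GB), 126 GB left
tape 2: place A5 (33 GB), 93 GB left
tape 3: place A6 (105 GB), 95 GB left
tape 4: place A7 (101 GB), 99 GB left
tape 2: place A8 (57 GB), 36 GB left
tape 5: place A9 (136 GB), 64 GB left
tape 5: place A10 (60 GB), 4 GB left
tape 6: place A11 (131 GB), 69 GB left
tape 7: place A12 (142 GB), 58 GB left
tape 7: place A13 (56 GB), 2 GB left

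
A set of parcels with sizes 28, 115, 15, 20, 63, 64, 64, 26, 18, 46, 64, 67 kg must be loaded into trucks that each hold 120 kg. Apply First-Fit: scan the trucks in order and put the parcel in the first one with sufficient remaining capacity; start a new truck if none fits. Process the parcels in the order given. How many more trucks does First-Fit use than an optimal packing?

1

First-Fit: [28,15,20,26,18] [115] [63,46] [64] [64] [64] [67] → 7 trucks.
6 parcels exceed 60 kg (half the capacity), and no two of those can share a truck, so at least 6 trucks are needed.
An optimal packing achieves that bound: [115] [67,46] [64,28,26] [64,20,18,15] [64] [63] → 6 trucks.
Excess: 7 − 6 = 1.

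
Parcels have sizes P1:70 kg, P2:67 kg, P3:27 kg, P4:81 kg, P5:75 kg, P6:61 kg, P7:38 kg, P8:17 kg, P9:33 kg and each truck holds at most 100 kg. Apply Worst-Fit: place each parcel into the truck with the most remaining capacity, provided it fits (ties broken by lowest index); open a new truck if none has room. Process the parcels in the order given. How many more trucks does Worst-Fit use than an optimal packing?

Worst-Fit: [70,17] [67,27] [81] [75] [61,38] [33] → 6 trucks.
Total size 469 kg; any packing needs at least ⌈469/100⌉ = 5 trucks.
An optimal packing achieves that bound: [81,17] [75] [70,27] [67,33] [61,38] → 5 trucks.
Excess: 6 − 5 = 1.

1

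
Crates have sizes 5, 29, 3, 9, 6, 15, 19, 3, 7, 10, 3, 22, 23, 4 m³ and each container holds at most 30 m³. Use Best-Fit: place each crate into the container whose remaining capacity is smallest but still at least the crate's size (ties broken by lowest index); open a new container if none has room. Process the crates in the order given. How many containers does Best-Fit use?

6 containers

Put 5 m³ in container 1; 25 m³ remain.
Put 29 m³ in container 2; 1 m³ remain.
Put 3 m³ in container 1; 22 m³ remain.
Put 9 m³ in container 1; 13 m³ remain.
Put 6 m³ in container 1; 7 m³ remain.
Put 15 m³ in container 3; 15 m³ remain.
Put 19 m³ in container 4; 11 m³ remain.
Put 3 m³ in container 1; 4 m³ remain.
Put 7 m³ in container 4; 4 m³ remain.
Put 10 m³ in container 3; 5 m³ remain.
Put 3 m³ in container 1; 1 m³ remain.
Put 22 m³ in container 5; 8 m³ remain.
Put 23 m³ in container 6; 7 m³ remain.
Put 4 m³ in container 4; 0 m³ remain.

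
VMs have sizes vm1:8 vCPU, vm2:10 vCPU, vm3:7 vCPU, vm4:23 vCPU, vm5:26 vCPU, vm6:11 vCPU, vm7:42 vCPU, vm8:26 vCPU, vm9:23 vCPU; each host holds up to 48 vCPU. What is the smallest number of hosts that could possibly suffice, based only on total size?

4

Total size = 8 + 10 + 7 + 23 + 26 + 11 + 42 + 26 + 23 = 176 vCPU.
⌈176 / 48⌉ = 4.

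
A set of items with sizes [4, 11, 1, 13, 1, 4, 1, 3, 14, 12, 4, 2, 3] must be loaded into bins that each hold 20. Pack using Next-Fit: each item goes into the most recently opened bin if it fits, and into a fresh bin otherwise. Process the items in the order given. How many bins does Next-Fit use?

5 bins

4 → bin 1 (remaining 16)
11 → bin 1 (remaining 5)
1 → bin 1 (remaining 4)
13 → bin 2 (remaining 7)
1 → bin 2 (remaining 6)
4 → bin 2 (remaining 2)
1 → bin 2 (remaining 1)
3 → bin 3 (remaining 17)
14 → bin 3 (remaining 3)
12 → bin 4 (remaining 8)
4 → bin 4 (remaining 4)
2 → bin 4 (remaining 2)
3 → bin 5 (remaining 17)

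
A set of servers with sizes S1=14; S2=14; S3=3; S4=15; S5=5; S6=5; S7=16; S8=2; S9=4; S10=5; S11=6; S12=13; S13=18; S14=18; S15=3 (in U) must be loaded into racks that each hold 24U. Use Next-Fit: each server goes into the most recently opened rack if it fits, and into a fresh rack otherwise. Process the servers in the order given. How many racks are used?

rack 1: place S1 (14U), 10U left
rack 2: place S2 (14U), 10U left
rack 2: place S3 (3U), 7U left
rack 3: place S4 (15U), 9U left
rack 3: place S5 (5U), 4U left
rack 4: place S6 (5U), 19U left
rack 4: place S7 (16U), 3U left
rack 4: place S8 (2U), 1U left
rack 5: place S9 (4U), 20U left
rack 5: place S10 (5U), 15U left
rack 5: place S11 (6U), 9U left
rack 6: place S12 (13U), 11U left
rack 7: place S13 (18U), 6U left
rack 8: place S14 (18U), 6U left
rack 8: place S15 (3U), 3U left
Final racks: [14] [14,3] [15,5] [5,16,2] [4,5,6] [13] [18] [18,3].

8 racks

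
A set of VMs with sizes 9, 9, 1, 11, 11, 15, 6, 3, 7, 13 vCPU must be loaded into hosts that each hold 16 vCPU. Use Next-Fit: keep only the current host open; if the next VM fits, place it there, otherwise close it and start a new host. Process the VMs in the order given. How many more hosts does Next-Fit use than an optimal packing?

Next-Fit: [9] [9,1] [11] [11] [15] [6,3,7] [13] → 7 hosts.
Total size 85 vCPU; any packing needs at least ⌈85/16⌉ = 6 hosts.
An optimal packing achieves that bound: [15,1] [13,3] [11] [11] [9,7] [9,6] → 6 hosts.
Excess: 7 − 6 = 1.

1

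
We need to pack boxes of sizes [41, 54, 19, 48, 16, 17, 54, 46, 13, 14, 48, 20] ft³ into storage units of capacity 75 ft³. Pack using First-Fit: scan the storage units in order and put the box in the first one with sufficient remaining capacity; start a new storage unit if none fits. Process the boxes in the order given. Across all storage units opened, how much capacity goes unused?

41 ft³ → storage unit 1 (remaining 34 ft³)
54 ft³ → storage unit 2 (remaining 21 ft³)
19 ft³ → storage unit 1 (remaining 15 ft³)
48 ft³ → storage unit 3 (remaining 27 ft³)
16 ft³ → storage unit 2 (remaining 5 ft³)
17 ft³ → storage unit 3 (remaining 10 ft³)
54 ft³ → storage unit 4 (remaining 21 ft³)
46 ft³ → storage unit 5 (remaining 29 ft³)
13 ft³ → storage unit 1 (remaining 2 ft³)
14 ft³ → storage unit 4 (remaining 7 ft³)
48 ft³ → storage unit 6 (remaining 27 ft³)
20 ft³ → storage unit 5 (remaining 9 ft³)
6 storage units × 75 ft³ = 450 ft³; used 390 ft³; unused 60 ft³.

60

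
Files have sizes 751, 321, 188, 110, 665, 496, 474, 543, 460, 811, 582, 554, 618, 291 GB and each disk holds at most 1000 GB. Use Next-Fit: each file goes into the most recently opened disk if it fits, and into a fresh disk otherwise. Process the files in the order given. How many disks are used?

10

751 GB → disk 1 (remaining 249 GB)
321 GB → disk 2 (remaining 679 GB)
188 GB → disk 2 (remaining 491 GB)
110 GB → disk 2 (remaining 381 GB)
665 GB → disk 3 (remaining 335 GB)
496 GB → disk 4 (remaining 504 GB)
474 GB → disk 4 (remaining 30 GB)
543 GB → disk 5 (remaining 457 GB)
460 GB → disk 6 (remaining 540 GB)
811 GB → disk 7 (remaining 189 GB)
582 GB → disk 8 (remaining 418 GB)
554 GB → disk 9 (remaining 446 GB)
618 GB → disk 10 (remaining 382 GB)
291 GB → disk 10 (remaining 91 GB)
Final disks: [751] [321,188,110] [665] [496,474] [543] [460] [811] [582] [554] [618,291].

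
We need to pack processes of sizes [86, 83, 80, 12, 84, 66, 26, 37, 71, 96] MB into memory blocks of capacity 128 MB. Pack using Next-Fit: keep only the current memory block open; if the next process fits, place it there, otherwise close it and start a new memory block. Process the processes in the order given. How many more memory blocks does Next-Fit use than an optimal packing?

Next-Fit: [86] [83] [80,12] [84] [66,26] [37,71] [96] → 7 memory blocks.
7 processes exceed 64 MB (half the capacity), and no two of those can share a memory block, so at least 7 memory blocks are needed.
So 7 is already optimal.

0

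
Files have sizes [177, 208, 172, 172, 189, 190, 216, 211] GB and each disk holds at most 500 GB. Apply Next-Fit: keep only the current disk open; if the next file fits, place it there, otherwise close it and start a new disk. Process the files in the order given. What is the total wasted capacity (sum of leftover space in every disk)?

465

177 GB → disk 1 (remaining 323 GB)
208 GB → disk 1 (remaining 115 GB)
172 GB → disk 2 (remaining 328 GB)
172 GB → disk 2 (remaining 156 GB)
189 GB → disk 3 (remaining 311 GB)
190 GB → disk 3 (remaining 121 GB)
216 GB → disk 4 (remaining 284 GB)
211 GB → disk 4 (remaining 73 GB)
4 disks × 500 GB = 2000 GB; used 1535 GB; unused 465 GB.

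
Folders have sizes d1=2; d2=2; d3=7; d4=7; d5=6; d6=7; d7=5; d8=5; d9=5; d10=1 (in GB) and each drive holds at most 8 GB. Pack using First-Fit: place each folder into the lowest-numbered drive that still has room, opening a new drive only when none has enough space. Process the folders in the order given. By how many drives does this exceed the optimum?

1

First-Fit: [2,2,1] [7] [7] [6] [7] [5] [5] [5] → 8 drives.
7 folders exceed 4 GB (half the capacity), and no two of those can share a drive, so at least 7 drives are needed.
An optimal packing achieves that bound: [7,1] [7] [7] [6,2] [5,2] [5] [5] → 7 drives.
Excess: 8 − 7 = 1.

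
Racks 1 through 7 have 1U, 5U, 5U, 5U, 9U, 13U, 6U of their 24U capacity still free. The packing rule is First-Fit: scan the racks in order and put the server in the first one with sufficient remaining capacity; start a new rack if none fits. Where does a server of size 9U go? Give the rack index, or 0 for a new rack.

Racks with room: rack 5 (9U), rack 6 (13U).
The first with room is rack 5.

5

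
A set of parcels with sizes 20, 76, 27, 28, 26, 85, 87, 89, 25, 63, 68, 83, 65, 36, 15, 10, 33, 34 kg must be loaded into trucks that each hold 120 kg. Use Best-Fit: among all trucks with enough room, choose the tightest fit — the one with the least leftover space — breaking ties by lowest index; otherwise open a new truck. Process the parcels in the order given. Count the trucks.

9

Put 20 kg in truck 1; 100 kg remain.
Put 76 kg in truck 1; 24 kg remain.
Put 27 kg in truck 2; 93 kg remain.
Put 28 kg in truck 2; 65 kg remain.
Put 26 kg in truck 2; 39 kg remain.
Put 85 kg in truck 3; 35 kg remain.
Put 87 kg in truck 4; 33 kg remain.
Put 89 kg in truck 5; 31 kg remain.
Put 25 kg in truck 5; 6 kg remain.
Put 63 kg in truck 6; 57 kg remain.
Put 68 kg in truck 7; 52 kg remain.
Put 83 kg in truck 8; 37 kg remain.
Put 65 kg in truck 9; 55 kg remain.
Put 36 kg in truck 8; 1 kg remain.
Put 15 kg in truck 1; 9 kg remain.
Put 10 kg in truck 4; 23 kg remain.
Put 33 kg in truck 3; 2 kg remain.
Put 34 kg in truck 2; 5 kg remain.
Final trucks: [20,76,15] [27,28,26,34] [85,33] [87,10] [89,25] [63] [68] [83,36] [65].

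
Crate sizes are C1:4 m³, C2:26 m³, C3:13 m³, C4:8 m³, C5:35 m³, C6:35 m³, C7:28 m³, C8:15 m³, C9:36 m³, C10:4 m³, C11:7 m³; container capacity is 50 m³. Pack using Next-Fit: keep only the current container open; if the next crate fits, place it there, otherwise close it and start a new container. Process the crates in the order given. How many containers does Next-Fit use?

5

Put C1 (4 m³) in container 1; 46 m³ remain.
Put C2 (26 m³) in container 1; 20 m³ remain.
Put C3 (13 m³) in container 1; 7 m³ remain.
Put C4 (8 m³) in container 2; 42 m³ remain.
Put C5 (35 m³) in container 2; 7 m³ remain.
Put C6 (35 m³) in container 3; 15 m³ remain.
Put C7 (28 m³) in container 4; 22 m³ remain.
Put C8 (15 m³) in container 4; 7 m³ remain.
Put C9 (36 m³) in container 5; 14 m³ remain.
Put C10 (4 m³) in container 5; 10 m³ remain.
Put C11 (7 m³) in container 5; 3 m³ remain.
Final containers: [4,26,13] [8,35] [35] [28,15] [36,4,7].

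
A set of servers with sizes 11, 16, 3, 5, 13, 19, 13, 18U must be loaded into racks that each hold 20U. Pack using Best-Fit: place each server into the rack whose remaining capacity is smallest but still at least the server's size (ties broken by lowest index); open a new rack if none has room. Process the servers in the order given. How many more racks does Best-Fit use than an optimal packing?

0

Best-Fit: [11,5] [16,3] [13] [19] [13] [18] → 6 racks.
6 servers exceed 10U (half the capacity), and no two of those can share a rack, so at least 6 racks are needed.
So 6 is already optimal.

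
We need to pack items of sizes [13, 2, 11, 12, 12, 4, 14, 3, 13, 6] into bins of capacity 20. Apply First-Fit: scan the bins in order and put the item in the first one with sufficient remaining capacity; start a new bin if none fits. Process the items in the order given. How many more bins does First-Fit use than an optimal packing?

First-Fit: [13,2,4] [11,3,6] [12] [12] [14] [13] → 6 bins.
6 items exceed 10 (half the capacity), and no two of those can share a bin, so at least 6 bins are needed.
So 6 is already optimal.

0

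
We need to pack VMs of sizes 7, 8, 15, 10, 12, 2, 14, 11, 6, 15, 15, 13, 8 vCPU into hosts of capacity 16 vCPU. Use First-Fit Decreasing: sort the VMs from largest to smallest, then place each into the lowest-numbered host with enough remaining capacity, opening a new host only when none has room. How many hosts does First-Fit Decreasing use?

10

Sorted descending: 15, 15, 15, 14, 13, 12, 11, 10, 8, 8, 7, 6, 2.
15 vCPU → host 1 (remaining 1 vCPU)
15 vCPU → host 2 (remaining 1 vCPU)
15 vCPU → host 3 (remaining 1 vCPU)
14 vCPU → host 4 (remaining 2 vCPU)
13 vCPU → host 5 (remaining 3 vCPU)
12 vCPU → host 6 (remaining 4 vCPU)
11 vCPU → host 7 (remaining 5 vCPU)
10 vCPU → host 8 (remaining 6 vCPU)
8 vCPU → host 9 (remaining 8 vCPU)
8 vCPU → host 9 (remaining 0 vCPU)
7 vCPU → host 10 (remaining 9 vCPU)
6 vCPU → host 8 (remaining 0 vCPU)
2 vCPU → host 4 (remaining 0 vCPU)
Final hosts: [15] [15] [15] [14,2] [13] [12] [11] [10,6] [8,8] [7].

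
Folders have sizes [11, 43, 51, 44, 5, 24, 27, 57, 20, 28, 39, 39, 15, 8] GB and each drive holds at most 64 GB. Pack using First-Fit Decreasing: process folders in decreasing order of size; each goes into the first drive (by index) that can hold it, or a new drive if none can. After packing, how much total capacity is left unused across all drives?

Sorted descending: 57, 51, 44, 43, 39, 39, 28, 27, 24, 20, 15, 11, 8, 5.
57 GB → drive 1 (remaining 7 GB)
51 GB → drive 2 (remaining 13 GB)
44 GB → drive 3 (remaining 20 GB)
43 GB → drive 4 (remaining 21 GB)
39 GB → drive 5 (remaining 25 GB)
39 GB → drive 6 (remaining 25 GB)
28 GB → drive 7 (remaining 36 GB)
27 GB → drive 7 (remaining 9 GB)
24 GB → drive 5 (remaining 1 GB)
20 GB → drive 3 (remaining 0 GB)
15 GB → drive 4 (remaining 6 GB)
11 GB → drive 2 (remaining 2 GB)
8 GB → drive 6 (remaining 17 GB)
5 GB → drive 1 (remaining 2 GB)
7 drives × 64 GB = 448 GB; used 411 GB; unused 37 GB.

37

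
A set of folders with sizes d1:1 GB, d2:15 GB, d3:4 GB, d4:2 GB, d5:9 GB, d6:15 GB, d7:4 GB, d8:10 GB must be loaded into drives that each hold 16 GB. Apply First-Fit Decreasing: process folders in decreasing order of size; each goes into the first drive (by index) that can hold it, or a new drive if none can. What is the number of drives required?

Sorted descending: 15, 15, 10, 9, 4, 4, 2, 1.
drive 1: place 15 GB, 1 GB left
drive 2: place 15 GB, 1 GB left
drive 3: place 10 GB, 6 GB left
drive 4: place 9 GB, 7 GB left
drive 3: place 4 GB, 2 GB left
drive 4: place 4 GB, 3 GB left
drive 3: place 2 GB, 0 GB left
drive 1: place 1 GB, 0 GB left
Final drives: [15,1] [15] [10,4,2] [9,4].

4 drives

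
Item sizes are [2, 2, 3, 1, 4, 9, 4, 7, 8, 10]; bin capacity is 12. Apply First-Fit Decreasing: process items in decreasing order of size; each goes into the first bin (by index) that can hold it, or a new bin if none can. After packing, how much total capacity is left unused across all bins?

10

Sorted descending: 10, 9, 8, 7, 4, 4, 3, 2, 2, 1.
Put 10 in bin 1; 2 remain.
Put 9 in bin 2; 3 remain.
Put 8 in bin 3; 4 remain.
Put 7 in bin 4; 5 remain.
Put 4 in bin 3; 0 remain.
Put 4 in bin 4; 1 remain.
Put 3 in bin 2; 0 remain.
Put 2 in bin 1; 0 remain.
Put 2 in bin 5; 10 remain.
Put 1 in bin 4; 0 remain.
5 bins × 12 = 60; used 50; unused 10.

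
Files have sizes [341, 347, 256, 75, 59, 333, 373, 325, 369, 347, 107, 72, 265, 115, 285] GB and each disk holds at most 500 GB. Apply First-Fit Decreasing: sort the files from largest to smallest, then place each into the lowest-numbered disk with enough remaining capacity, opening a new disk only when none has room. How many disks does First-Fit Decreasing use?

Sorted descending: 373, 369, 347, 347, 341, 333, 325, 285, 265, 256, 115, 107, 75, 72, 59.
disk 1: place 373 GB, 127 GB left
disk 2: place 369 GB, 131 GB left
disk 3: place 347 GB, 153 GB left
disk 4: place 347 GB, 153 GB left
disk 5: place 341 GB, 159 GB left
disk 6: place 333 GB, 167 GB left
disk 7: place 325 GB, 175 GB left
disk 8: place 285 GB, 215 GB left
disk 9: place 265 GB, 235 GB left
disk 10: place 256 GB, 244 GB left
disk 1: place 115 GB, 12 GB left
disk 2: place 107 GB, 24 GB left
disk 3: place 75 GB, 78 GB left
disk 3: place 72 GB, 6 GB left
disk 4: place 59 GB, 94 GB left

10 disks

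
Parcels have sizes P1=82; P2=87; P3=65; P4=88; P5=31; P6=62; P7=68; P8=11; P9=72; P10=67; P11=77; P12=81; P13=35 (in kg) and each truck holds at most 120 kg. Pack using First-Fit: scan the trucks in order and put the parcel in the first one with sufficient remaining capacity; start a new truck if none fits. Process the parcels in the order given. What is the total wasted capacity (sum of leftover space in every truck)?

truck 1: place P1 (82 kg), 38 kg left
truck 2: place P2 (87 kg), 33 kg left
truck 3: place P3 (65 kg), 55 kg left
truck 4: place P4 (88 kg), 32 kg left
truck 1: place P5 (31 kg), 7 kg left
truck 5: place P6 (62 kg), 58 kg left
truck 6: place P7 (68 kg), 52 kg left
truck 2: place P8 (11 kg), 22 kg left
truck 7: place P9 (72 kg), 48 kg left
truck 8: place P10 (67 kg), 53 kg left
truck 9: place P11 (77 kg), 43 kg left
truck 10: place P12 (81 kg), 39 kg left
truck 3: place P13 (35 kg), 20 kg left
10 trucks × 120 kg = 1200 kg; used 826 kg; unused 374 kg.

374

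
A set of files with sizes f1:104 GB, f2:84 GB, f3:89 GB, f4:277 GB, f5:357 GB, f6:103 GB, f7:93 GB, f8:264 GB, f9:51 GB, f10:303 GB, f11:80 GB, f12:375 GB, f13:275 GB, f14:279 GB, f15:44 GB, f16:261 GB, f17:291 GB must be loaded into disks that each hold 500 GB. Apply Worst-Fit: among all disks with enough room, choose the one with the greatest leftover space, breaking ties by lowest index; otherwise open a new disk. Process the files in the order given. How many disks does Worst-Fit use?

disk 1: place f1 (104 GB), 396 GB left
disk 1: place f2 (84 GB), 312 GB left
disk 1: place f3 (89 GB), 223 GB left
disk 2: place f4 (277 GB), 223 GB left
disk 3: place f5 (357 GB), 143 GB left
disk 1: place f6 (103 GB), 120 GB left
disk 2: place f7 (93 GB), 130 GB left
disk 4: place f8 (264 GB), 236 GB left
disk 4: place f9 (51 GB), 185 GB left
disk 5: place f10 (303 GB), 197 GB left
disk 5: place f11 (80 GB), 117 GB left
disk 6: place f12 (375 GB), 125 GB left
disk 7: place f13 (275 GB), 225 GB left
disk 8: place f14 (279 GB), 221 GB left
disk 7: place f15 (44 GB), 181 GB left
disk 9: place f16 (261 GB), 239 GB left
disk 10: place f17 (291 GB), 209 GB left

10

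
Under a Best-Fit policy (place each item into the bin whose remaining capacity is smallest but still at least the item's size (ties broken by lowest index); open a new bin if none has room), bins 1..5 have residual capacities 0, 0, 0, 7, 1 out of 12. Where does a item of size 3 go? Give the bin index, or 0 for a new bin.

4

Bins with room: bin 4 (7).
Tightest fit is bin 4 with 7 free.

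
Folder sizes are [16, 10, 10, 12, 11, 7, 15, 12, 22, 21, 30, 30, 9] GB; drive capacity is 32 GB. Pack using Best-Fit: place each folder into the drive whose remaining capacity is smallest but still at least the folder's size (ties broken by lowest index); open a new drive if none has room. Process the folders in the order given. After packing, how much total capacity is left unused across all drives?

16 GB → drive 1 (remaining 16 GB)
10 GB → drive 1 (remaining 6 GB)
10 GB → drive 2 (remaining 22 GB)
12 GB → drive 2 (remaining 10 GB)
11 GB → drive 3 (remaining 21 GB)
7 GB → drive 2 (remaining 3 GB)
15 GB → drive 3 (remaining 6 GB)
12 GB → drive 4 (remaining 20 GB)
22 GB → drive 5 (remaining 10 GB)
21 GB → drive 6 (remaining 11 GB)
30 GB → drive 7 (remaining 2 GB)
30 GB → drive 8 (remaining 2 GB)
9 GB → drive 5 (remaining 1 GB)
8 drives × 32 GB = 256 GB; used 205 GB; unused 51 GB.

51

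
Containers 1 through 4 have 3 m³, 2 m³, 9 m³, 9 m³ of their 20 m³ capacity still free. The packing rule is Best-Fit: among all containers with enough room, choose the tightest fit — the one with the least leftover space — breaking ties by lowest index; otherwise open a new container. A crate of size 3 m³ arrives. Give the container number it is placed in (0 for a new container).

1

Containers with room: container 1 (3 m³), container 3 (9 m³), container 4 (9 m³).
Tightest fit is container 1 with 3 m³ free.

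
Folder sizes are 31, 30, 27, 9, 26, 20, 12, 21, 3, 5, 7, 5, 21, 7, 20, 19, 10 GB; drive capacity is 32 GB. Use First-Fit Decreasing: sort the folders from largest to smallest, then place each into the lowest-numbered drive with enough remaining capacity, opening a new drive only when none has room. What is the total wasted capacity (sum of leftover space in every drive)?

15

Sorted descending: 31, 30, 27, 26, 21, 21, 20, 20, 19, 12, 10, 9, 7, 7, 5, 5, 3.
Put 31 GB in drive 1; 1 GB remain.
Put 30 GB in drive 2; 2 GB remain.
Put 27 GB in drive 3; 5 GB remain.
Put 26 GB in drive 4; 6 GB remain.
Put 21 GB in drive 5; 11 GB remain.
Put 21 GB in drive 6; 11 GB remain.
Put 20 GB in drive 7; 12 GB remain.
Put 20 GB in drive 8; 12 GB remain.
Put 19 GB in drive 9; 13 GB remain.
Put 12 GB in drive 7; 0 GB remain.
Put 10 GB in drive 5; 1 GB remain.
Put 9 GB in drive 6; 2 GB remain.
Put 7 GB in drive 8; 5 GB remain.
Put 7 GB in drive 9; 6 GB remain.
Put 5 GB in drive 3; 0 GB remain.
Put 5 GB in drive 4; 1 GB remain.
Put 3 GB in drive 8; 2 GB remain.
9 drives × 32 GB = 288 GB; used 273 GB; unused 15 GB.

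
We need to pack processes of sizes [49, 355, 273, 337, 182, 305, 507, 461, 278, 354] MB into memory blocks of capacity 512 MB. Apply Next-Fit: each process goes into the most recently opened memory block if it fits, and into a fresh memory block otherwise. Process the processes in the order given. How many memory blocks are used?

8

memory block 1: place 49 MB, 463 MB left
memory block 1: place 355 MB, 108 MB left
memory block 2: place 273 MB, 239 MB left
memory block 3: place 337 MB, 175 MB left
memory block 4: place 182 MB, 330 MB left
memory block 4: place 305 MB, 25 MB left
memory block 5: place 507 MB, 5 MB left
memory block 6: place 461 MB, 51 MB left
memory block 7: place 278 MB, 234 MB left
memory block 8: place 354 MB, 158 MB left
Final memory blocks: [49,355] [273] [337] [182,305] [507] [461] [278] [354].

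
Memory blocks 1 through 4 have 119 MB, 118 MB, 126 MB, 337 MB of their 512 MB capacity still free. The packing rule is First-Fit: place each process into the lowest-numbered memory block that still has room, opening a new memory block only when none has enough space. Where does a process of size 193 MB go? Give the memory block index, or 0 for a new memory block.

Memory blocks with room: memory block 4 (337 MB).
The first with room is memory block 4.

4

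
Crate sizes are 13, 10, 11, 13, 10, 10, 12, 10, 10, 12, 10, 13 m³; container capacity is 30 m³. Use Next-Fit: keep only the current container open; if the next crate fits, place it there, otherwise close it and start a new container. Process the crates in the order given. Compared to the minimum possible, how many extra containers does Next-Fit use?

1

Next-Fit: [13,10] [11,13] [10,10] [12,10] [10,12] [10,13] → 6 containers.
Total size 134 m³; any packing needs at least ⌈134/30⌉ = 5 containers.
An optimal packing achieves that bound: [13,13] [13,12] [12,11] [10,10,10] [10,10,10] → 5 containers.
Excess: 6 − 5 = 1.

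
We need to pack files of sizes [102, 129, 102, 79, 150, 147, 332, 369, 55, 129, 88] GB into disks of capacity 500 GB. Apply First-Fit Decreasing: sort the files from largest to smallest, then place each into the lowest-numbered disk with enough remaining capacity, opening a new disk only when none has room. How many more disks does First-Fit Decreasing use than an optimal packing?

First-Fit Decreasing: [369,129] [332,150] [147,129,102,102] [88,79,55] → 4 disks.
Total size 1682 GB; any packing needs at least ⌈1682/500⌉ = 4 disks.
So 4 is already optimal.

0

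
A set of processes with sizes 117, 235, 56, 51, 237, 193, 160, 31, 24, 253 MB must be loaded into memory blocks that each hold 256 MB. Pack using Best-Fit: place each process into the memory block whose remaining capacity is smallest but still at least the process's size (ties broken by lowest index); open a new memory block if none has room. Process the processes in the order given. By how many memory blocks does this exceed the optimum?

0

Best-Fit: [117,56,51,31] [235] [237] [193,24] [160] [253] → 6 memory blocks.
Total size 1357 MB; any packing needs at least ⌈1357/256⌉ = 6 memory blocks.
So 6 is already optimal.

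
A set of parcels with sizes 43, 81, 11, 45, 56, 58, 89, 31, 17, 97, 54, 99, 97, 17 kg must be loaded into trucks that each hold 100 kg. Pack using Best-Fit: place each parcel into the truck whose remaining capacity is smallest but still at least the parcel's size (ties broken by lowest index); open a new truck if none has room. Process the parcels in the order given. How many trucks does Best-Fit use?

9

43 kg → truck 1 (remaining 57 kg)
81 kg → truck 2 (remaining 19 kg)
11 kg → truck 2 (remaining 8 kg)
45 kg → truck 1 (remaining 12 kg)
56 kg → truck 3 (remaining 44 kg)
58 kg → truck 4 (remaining 42 kg)
89 kg → truck 5 (remaining 11 kg)
31 kg → truck 4 (remaining 11 kg)
17 kg → truck 3 (remaining 27 kg)
97 kg → truck 6 (remaining 3 kg)
54 kg → truck 7 (remaining 46 kg)
99 kg → truck 8 (remaining 1 kg)
97 kg → truck 9 (remaining 3 kg)
17 kg → truck 3 (remaining 10 kg)
Final trucks: [43,45] [81,11] [56,17,17] [58,31] [89] [97] [54] [99] [97].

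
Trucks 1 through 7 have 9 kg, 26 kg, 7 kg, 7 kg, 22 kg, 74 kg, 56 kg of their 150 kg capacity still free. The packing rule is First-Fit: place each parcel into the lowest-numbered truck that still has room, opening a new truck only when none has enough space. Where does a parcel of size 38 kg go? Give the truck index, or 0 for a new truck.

Trucks with room: truck 6 (74 kg), truck 7 (56 kg).
The first with room is truck 6.

6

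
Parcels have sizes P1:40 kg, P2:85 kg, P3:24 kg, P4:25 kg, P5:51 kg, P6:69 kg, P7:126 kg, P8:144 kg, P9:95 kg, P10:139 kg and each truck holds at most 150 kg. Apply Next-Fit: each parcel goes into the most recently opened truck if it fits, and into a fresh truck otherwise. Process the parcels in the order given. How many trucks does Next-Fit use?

P1 (40 kg) → truck 1 (remaining 110 kg)
P2 (85 kg) → truck 1 (remaining 25 kg)
P3 (24 kg) → truck 1 (remaining 1 kg)
P4 (25 kg) → truck 2 (remaining 125 kg)
P5 (51 kg) → truck 2 (remaining 74 kg)
P6 (69 kg) → truck 2 (remaining 5 kg)
P7 (126 kg) → truck 3 (remaining 24 kg)
P8 (144 kg) → truck 4 (remaining 6 kg)
P9 (95 kg) → truck 5 (remaining 55 kg)
P10 (139 kg) → truck 6 (remaining 11 kg)

6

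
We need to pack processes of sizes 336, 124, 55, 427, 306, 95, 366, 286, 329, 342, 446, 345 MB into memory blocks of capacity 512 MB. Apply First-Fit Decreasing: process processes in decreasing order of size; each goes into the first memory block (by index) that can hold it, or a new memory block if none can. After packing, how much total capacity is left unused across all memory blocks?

Sorted descending: 446, 427, 366, 345, 342, 336, 329, 306, 286, 124, 95, 55.
446 MB → memory block 1 (remaining 66 MB)
427 MB → memory block 2 (remaining 85 MB)
366 MB → memory block 3 (remaining 146 MB)
345 MB → memory block 4 (remaining 167 MB)
342 MB → memory block 5 (remaining 170 MB)
336 MB → memory block 6 (remaining 176 MB)
329 MB → memory block 7 (remaining 183 MB)
306 MB → memory block 8 (remaining 206 MB)
286 MB → memory block 9 (remaining 226 MB)
124 MB → memory block 3 (remaining 22 MB)
95 MB → memory block 4 (remaining 72 MB)
55 MB → memory block 1 (remaining 11 MB)
9 memory blocks × 512 MB = 4608 MB; used 3457 MB; unused 1151 MB.

1151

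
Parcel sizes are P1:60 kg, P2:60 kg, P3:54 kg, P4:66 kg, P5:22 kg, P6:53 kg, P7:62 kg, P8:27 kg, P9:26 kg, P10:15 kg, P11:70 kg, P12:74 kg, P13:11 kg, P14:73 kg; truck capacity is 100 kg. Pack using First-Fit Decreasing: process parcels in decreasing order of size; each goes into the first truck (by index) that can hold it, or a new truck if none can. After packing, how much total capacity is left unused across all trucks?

227

Sorted descending: 74, 73, 70, 66, 62, 60, 60, 54, 53, 27, 26, 22, 15, 11.
Put 74 kg in truck 1; 26 kg remain.
Put 73 kg in truck 2; 27 kg remain.
Put 70 kg in truck 3; 30 kg remain.
Put 66 kg in truck 4; 34 kg remain.
Put 62 kg in truck 5; 38 kg remain.
Put 60 kg in truck 6; 40 kg remain.
Put 60 kg in truck 7; 40 kg remain.
Put 54 kg in truck 8; 46 kg remain.
Put 53 kg in truck 9; 47 kg remain.
Put 27 kg in truck 2; 0 kg remain.
Put 26 kg in truck 1; 0 kg remain.
Put 22 kg in truck 3; 8 kg remain.
Put 15 kg in truck 4; 19 kg remain.
Put 11 kg in truck 4; 8 kg remain.
9 trucks × 100 kg = 900 kg; used 673 kg; unused 227 kg.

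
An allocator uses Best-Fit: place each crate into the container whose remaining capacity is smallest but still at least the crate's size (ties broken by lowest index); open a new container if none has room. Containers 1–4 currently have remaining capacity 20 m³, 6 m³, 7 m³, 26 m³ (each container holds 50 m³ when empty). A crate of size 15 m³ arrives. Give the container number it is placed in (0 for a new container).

1

Containers with room: container 1 (20 m³), container 4 (26 m³).
Tightest fit is container 1 with 20 m³ free.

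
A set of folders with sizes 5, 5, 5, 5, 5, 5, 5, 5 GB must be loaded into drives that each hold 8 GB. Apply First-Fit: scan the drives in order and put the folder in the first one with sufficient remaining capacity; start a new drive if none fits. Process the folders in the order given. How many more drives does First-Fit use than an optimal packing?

0

First-Fit: [5] [5] [5] [5] [5] [5] [5] [5] → 8 drives.
8 folders exceed 4 GB (half the capacity), and no two of those can share a drive, so at least 8 drives are needed.
So 8 is already optimal.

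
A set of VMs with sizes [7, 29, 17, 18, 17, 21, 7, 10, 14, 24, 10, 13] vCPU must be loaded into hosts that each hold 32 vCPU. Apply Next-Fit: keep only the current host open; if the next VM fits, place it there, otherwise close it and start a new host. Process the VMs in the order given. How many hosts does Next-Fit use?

9

7 vCPU → host 1 (remaining 25 vCPU)
29 vCPU → host 2 (remaining 3 vCPU)
17 vCPU → host 3 (remaining 15 vCPU)
18 vCPU → host 4 (remaining 14 vCPU)
17 vCPU → host 5 (remaining 15 vCPU)
21 vCPU → host 6 (remaining 11 vCPU)
7 vCPU → host 6 (remaining 4 vCPU)
10 vCPU → host 7 (remaining 22 vCPU)
14 vCPU → host 7 (remaining 8 vCPU)
24 vCPU → host 8 (remaining 8 vCPU)
10 vCPU → host 9 (remaining 22 vCPU)
13 vCPU → host 9 (remaining 9 vCPU)
Final hosts: [7] [29] [17] [18] [17] [21,7] [10,14] [24] [10,13].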